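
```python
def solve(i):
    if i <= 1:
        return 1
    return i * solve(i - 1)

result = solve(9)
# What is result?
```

solve(9) = 9 * 8 * 7 * 6 * 5 * 4 * 3 * 2 * 1 = 362880

Answer: 362880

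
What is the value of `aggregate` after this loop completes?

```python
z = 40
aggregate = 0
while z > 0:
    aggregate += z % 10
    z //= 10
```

Sum digits of 40
`aggregate` takes the values: 0 → 4

Answer: 4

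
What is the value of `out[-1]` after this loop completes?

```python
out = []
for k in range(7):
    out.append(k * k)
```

Last element of squares 0 to 6
`out` takes the values: [] → [0] → [0, 1] → [0, 1, 4] → [0, 1, 4, 9] → [0, 1, 4, 9, 16] → [0, 1, 4, 9, 16, 25] → [0, 1, 4, 9, 16, 25, 36]
So `out[-1]` = 36

Answer: 36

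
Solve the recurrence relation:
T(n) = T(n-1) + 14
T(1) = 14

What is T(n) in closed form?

Unrolling: T(n) = T(1) + 14·(n-1) = 14 + 14(n-1) = 14n.

Answer: T(n) = 14n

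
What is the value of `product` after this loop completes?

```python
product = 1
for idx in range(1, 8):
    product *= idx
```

7! = 5040
`product` takes the values: 1 → 2 → 6 → 24 → 120 → 720 → 5040

Answer: 5040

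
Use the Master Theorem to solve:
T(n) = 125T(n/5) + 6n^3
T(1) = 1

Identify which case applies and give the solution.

a=125, b=5, f(n)=6n^3. log_5(125) = 3. Since c=3 = 3, Case 2 applies: T(n) = Θ(n^log_b(a) · log n) = O(n^3 log n).

Answer: O(n^3 log n) - Case 2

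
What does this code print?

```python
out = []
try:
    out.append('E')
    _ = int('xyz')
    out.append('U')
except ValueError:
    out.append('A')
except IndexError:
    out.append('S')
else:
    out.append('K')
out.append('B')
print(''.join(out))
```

Execution trace: 'E' (try body) → 'A' (except ValueError) → 'B' (after the try/except). Output: EAB

Answer: EAB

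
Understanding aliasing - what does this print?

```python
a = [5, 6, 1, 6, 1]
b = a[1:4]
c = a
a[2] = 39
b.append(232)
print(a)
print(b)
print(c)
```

Key concept: slice vs alias.
Step by step:
`a = [5, 6, 1, 6, 1]` → a = [5, 6, 1, 6, 1]
`b = a[1:4]` → b = [6, 1, 6]
`c = a` → c = [5, 6, 1, 6, 1] (same object as a)
`a[2] = 39` → a = [5, 6, 39, 6, 1] (same object as c); c = [5, 6, 39, 6, 1] (same object as a)
`b.append(232)` → b = [6, 1, 6, 232]
`print(a)` → prints [5, 6, 39, 6, 1]
`print(b)` → prints [6, 1, 6, 232]
`print(c)` → prints [5, 6, 39, 6, 1]

Answer:
[5, 6, 39, 6, 1]
[6, 1, 6, 232]
[5, 6, 39, 6, 1]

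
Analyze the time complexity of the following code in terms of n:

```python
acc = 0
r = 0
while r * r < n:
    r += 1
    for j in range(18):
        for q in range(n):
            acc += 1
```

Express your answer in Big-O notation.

Each loop level contributes: √n × 1 × n. Multiplying the contributions gives O(n√n).

Answer: O(n√n)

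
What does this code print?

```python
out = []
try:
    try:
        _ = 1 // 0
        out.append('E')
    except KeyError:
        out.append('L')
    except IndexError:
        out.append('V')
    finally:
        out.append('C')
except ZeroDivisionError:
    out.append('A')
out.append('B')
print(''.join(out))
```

Execution trace: 'C' (finally) → 'A' (outer except ZeroDivisionError) → 'B' (after the try/except). Output: CAB

Answer: CAB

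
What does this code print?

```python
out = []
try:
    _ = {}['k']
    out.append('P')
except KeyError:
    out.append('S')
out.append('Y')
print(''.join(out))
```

Execution trace: 'S' (except KeyError) → 'Y' (after the try/except). Output: SY

Answer: SY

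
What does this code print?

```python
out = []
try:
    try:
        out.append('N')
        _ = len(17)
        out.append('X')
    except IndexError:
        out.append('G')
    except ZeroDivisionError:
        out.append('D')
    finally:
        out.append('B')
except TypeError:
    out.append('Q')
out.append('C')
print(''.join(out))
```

Execution trace: 'N' (try body) → 'B' (finally) → 'Q' (outer except TypeError) → 'C' (after the try/except). Output: NBQC

Answer: NBQC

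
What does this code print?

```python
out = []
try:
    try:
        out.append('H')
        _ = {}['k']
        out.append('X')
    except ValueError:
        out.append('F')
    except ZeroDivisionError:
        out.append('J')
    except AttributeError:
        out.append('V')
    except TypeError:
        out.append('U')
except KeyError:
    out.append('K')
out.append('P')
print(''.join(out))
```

Execution trace: 'H' (try body) → 'K' (outer except KeyError) → 'P' (after the try/except). Output: HKP

Answer: HKP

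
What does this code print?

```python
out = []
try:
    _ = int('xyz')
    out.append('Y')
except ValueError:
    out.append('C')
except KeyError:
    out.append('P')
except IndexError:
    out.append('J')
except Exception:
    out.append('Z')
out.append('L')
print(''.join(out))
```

Execution trace: 'C' (except ValueError) → 'L' (after the try/except). Output: CL

Answer: CL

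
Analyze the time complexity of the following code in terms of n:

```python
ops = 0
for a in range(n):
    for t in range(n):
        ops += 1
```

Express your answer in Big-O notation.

Each loop level contributes: n × n. Multiplying the contributions gives O(n^2).

Answer: O(n^2)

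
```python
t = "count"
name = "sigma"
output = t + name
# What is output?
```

Trace:
`t = "count"` → t = 'count'
`name = "sigma"` → name = 'sigma'
`output = t + name` → output = 'countsigma'
So output = 'countsigma'

Answer: 'countsigma'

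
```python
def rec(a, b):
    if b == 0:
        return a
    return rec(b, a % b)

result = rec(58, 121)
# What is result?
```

rec(58, 121) -> rec(121, 58) -> rec(58, 5) -> rec(5, 3) -> rec(3, 2) -> rec(2, 1) -> rec(1, 0) -> 1

Answer: 1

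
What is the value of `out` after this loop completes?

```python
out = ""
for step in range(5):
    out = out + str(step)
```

Concatenate digits 0 to 4
`out` takes the values: "" → "0" → "01" → "012" → "0123" → "01234"

Answer: "01234"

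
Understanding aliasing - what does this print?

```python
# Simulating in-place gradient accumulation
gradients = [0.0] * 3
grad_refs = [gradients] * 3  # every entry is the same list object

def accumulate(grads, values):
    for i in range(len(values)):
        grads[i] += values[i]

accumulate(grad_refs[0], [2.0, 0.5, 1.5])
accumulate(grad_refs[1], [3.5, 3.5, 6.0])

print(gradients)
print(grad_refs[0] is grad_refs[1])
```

Key concept: gradient accumulation aliasing.
Step by step:
`gradients = [0.0] * 3` → gradients = [0.0, 0.0, 0.0]
`grad_refs = [gradients] * 3` → grad_refs = [[0.0, 0.0, 0.0], [0.0, 0.0, 0.0], [0.0, 0.0, 0.0]]
`accumulate(grad_refs[0], [2.0, 0.5, 1.5])` → gradients = [2.0, 0.5, 1.5]; grad_refs = [[2.0, 0.5, 1.5], [2.0, 0.5, 1.5], [2.0, 0.5, 1.5]]
`accumulate(grad_refs[1], [3.5, 3.5, 6.0])` → gradients = [5.5, 4.0, 7.5]; grad_refs = [[5.5, 4.0, 7.5], [5.5, 4.0, 7.5], [5.5, 4.0, 7.5]]
`print(gradients)` → prints [5.5, 4.0, 7.5]
`print(grad_refs[0] is grad_refs[1])` → prints True

Answer:
[5.5, 4.0, 7.5]
True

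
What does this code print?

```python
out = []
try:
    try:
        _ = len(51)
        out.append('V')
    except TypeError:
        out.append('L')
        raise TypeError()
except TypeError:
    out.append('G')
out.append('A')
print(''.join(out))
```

Execution trace: 'L' (inner except TypeError) → 'G' (outer except TypeError) → 'A' (after the try/except). Output: LGA

Answer: LGA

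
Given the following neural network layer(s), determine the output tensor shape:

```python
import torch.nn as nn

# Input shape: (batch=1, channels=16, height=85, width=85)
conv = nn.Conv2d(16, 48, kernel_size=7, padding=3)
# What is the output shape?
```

Input: (1, 16, 85, 85) -> Output: (1, 48, 85, 85)

Answer: (1, 48, 85, 85)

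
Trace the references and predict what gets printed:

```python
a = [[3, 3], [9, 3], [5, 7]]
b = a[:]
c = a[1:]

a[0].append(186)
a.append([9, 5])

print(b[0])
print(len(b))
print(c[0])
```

Key concept: slice with nested mutation.
Step by step:
`a = [[3, 3], [9, 3], [5, 7]]` → a = [[3, 3], [9, 3], [5, 7]]
`b = a[:]` → b = [[3, 3], [9, 3], [5, 7]]
`c = a[1:]` → c = [[9, 3], [5, 7]]
`a[0].append(186)` → a = [[3, 3, 186], [9, 3], [5, 7]]; b = [[3, 3, 186], [9, 3], [5, 7]]
`a.append([9, 5])` → a = [[3, 3, 186], [9, 3], [5, 7], [9, 5]]
`print(b[0])` → prints [3, 3, 186]
`print(len(b))` → prints 3
`print(c[0])` → prints [9, 3]

Answer:
[3, 3, 186]
3
[9, 3]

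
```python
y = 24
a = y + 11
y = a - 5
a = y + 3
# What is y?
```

Trace:
`y = 24` → y = 24
`a = y + 11` → a = 35
`y = a - 5` → y = 30
`a = y + 3` → a = 33
So y = 30

Answer: 30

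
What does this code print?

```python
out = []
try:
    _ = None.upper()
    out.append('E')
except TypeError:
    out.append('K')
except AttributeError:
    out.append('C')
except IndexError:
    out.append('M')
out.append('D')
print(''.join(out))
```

Execution trace: 'C' (except AttributeError) → 'D' (after the try/except). Output: CD

Answer: CD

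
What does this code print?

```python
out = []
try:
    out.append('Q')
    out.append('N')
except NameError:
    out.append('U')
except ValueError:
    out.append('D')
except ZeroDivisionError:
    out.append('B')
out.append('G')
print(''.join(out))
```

Execution trace: 'Q' (try body) → 'N' (try body, no exception) → 'G' (after the try/except). Output: QNG

Answer: QNG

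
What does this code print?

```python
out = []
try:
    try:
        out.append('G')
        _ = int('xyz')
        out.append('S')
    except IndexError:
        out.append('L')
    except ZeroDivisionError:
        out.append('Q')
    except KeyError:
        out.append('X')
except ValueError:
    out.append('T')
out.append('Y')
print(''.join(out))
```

Execution trace: 'G' (try body) → 'T' (outer except ValueError) → 'Y' (after the try/except). Output: GTY

Answer: GTY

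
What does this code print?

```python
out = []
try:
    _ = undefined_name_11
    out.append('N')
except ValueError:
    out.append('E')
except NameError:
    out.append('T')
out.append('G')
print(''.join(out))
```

Execution trace: 'T' (except NameError) → 'G' (after the try/except). Output: TG

Answer: TG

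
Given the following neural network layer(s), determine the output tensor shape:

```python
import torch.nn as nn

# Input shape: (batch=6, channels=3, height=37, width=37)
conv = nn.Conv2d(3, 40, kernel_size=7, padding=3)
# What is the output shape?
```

Input: (6, 3, 37, 37) -> Output: (6, 40, 37, 37)

Answer: (6, 40, 37, 37)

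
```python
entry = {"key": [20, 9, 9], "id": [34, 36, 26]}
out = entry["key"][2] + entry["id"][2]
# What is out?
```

Trace:
`entry = {"key": [20, 9, 9], "id": [34, 36, 26]}` → entry = {'key': [20, 9, 9], 'id': [34, 36, 26]}
`out = entry["key"][2] + entry["id"][2]` → out = 35
So out = 35

Answer: 35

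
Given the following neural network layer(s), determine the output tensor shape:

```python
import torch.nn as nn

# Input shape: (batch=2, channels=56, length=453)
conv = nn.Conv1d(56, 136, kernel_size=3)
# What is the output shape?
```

Input: (2, 56, 453) -> Output: (2, 136, 451)

Answer: (2, 136, 451)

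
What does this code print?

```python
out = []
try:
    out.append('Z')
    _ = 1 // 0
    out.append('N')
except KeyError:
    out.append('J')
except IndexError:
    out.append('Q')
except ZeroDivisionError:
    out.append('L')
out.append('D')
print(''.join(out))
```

Execution trace: 'Z' (try body) → 'L' (except ZeroDivisionError) → 'D' (after the try/except). Output: ZLD

Answer: ZLD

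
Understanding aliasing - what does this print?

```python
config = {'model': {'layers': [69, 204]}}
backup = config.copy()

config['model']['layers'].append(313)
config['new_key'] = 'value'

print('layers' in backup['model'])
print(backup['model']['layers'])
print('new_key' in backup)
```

Key concept: shallow copy gotcha with nested dict.
Step by step:
`config = {'model': {'layers': [69, 204]}}` → config = {'model': {'layers': [69, 204]}}
`backup = config.copy()` → backup = {'model': {'layers': [69, 204]}}
`config['model']['layers'].append(313)` → config = {'model': {'layers': [69, 204, 313]}}; backup = {'model': {'layers': [69, 204, 313]}}
`config['new_key'] = 'value'` → config = {'model': {'layers': [69, 204, 313]}, 'new_key': 'value'}
`print('layers' in backup['model'])` → prints True
`print(backup['model']['layers'])` → prints [69, 204, 313]
`print('new_key' in backup)` → prints False

Answer:
True
[69, 204, 313]
False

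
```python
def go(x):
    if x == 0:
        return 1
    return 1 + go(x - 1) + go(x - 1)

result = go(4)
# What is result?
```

go(x) = 1 + 2·go(x-1), go(0)=1. Closed form: (1+1)·2^4 - 1 = 31.

Answer: 31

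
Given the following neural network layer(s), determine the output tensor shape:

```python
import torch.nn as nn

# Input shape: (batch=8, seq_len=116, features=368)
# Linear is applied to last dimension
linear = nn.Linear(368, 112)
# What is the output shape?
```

Input: (8, 116, 368) -> Output: (8, 116, 112)

Answer: (8, 116, 112)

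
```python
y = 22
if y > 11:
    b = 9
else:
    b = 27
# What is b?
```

Trace:
`y = 22` → y = 22
`if y > 11: ...` → y > 11 is True → b = 9
So b = 9

Answer: 9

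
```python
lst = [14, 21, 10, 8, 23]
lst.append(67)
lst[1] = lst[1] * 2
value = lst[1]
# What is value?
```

Trace:
`lst = [14, 21, 10, 8, 23]` → lst = [14, 21, 10, 8, 23]
`lst.append(67)` → lst = [14, 21, 10, 8, 23, 67]
`lst[1] = lst[1] * 2` → lst = [14, 42, 10, 8, 23, 67]
`value = lst[1]` → value = 42
So value = 42

Answer: 42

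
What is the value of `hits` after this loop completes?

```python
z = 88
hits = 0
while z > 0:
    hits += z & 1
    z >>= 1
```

Count set bits in 88 (binary: 0b1011000)
`hits` takes the values: 0 → 1 → 2 → 3

Answer: 3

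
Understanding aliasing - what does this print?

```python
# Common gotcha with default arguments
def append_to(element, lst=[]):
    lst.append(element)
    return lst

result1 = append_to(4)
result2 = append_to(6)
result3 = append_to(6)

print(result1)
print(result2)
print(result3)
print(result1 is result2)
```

Key concept: mutable default argument gotcha.
Step by step:
`result1 = append_to(4)` → result1 = [4]
`result2 = append_to(6)` → result1 = [4, 6] (same object as result2); result2 = [4, 6] (same object as result1)
`result3 = append_to(6)` → result1 = [4, 6, 6] (same object as result2, result3); result2 = [4, 6, 6] (same object as result1, result3); result3 = [4, 6, 6] (same object as result1, result2)
`print(result1)` → prints [4, 6, 6]
`print(result2)` → prints [4, 6, 6]
`print(result3)` → prints [4, 6, 6]
`print(result1 is result2)` → prints True

Answer:
[4, 6, 6]
[4, 6, 6]
[4, 6, 6]
True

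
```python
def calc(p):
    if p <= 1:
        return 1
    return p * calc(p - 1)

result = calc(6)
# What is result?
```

calc(6) = 6 * 5 * 4 * 3 * 2 * 1 = 720

Answer: 720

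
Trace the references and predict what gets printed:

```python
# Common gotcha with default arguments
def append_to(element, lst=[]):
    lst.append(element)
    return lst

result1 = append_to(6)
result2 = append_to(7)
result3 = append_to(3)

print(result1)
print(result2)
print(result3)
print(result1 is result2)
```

Key concept: mutable default argument gotcha.
Step by step:
`result1 = append_to(6)` → result1 = [6]
`result2 = append_to(7)` → result1 = [6, 7] (same object as result2); result2 = [6, 7] (same object as result1)
`result3 = append_to(3)` → result1 = [6, 7, 3] (same object as result2, result3); result2 = [6, 7, 3] (same object as result1, result3); result3 = [6, 7, 3] (same object as result1, result2)
`print(result1)` → prints [6, 7, 3]
`print(result2)` → prints [6, 7, 3]
`print(result3)` → prints [6, 7, 3]
`print(result1 is result2)` → prints True

Answer:
[6, 7, 3]
[6, 7, 3]
[6, 7, 3]
True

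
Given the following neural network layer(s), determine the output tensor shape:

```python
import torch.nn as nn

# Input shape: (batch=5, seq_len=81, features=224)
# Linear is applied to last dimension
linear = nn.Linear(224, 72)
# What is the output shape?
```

Input: (5, 81, 224) -> Output: (5, 81, 72)

Answer: (5, 81, 72)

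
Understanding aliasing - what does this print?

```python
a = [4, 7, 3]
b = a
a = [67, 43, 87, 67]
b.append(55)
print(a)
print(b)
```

Key concept: rebinding vs mutation: a is rebound to a new list, b still points at the original.
Step by step:
`a = [4, 7, 3]` → a = [4, 7, 3]
`b = a` → b = [4, 7, 3] (same object as a)
`a = [67, 43, 87, 67]` → a = [67, 43, 87, 67]
`b.append(55)` → b = [4, 7, 3, 55]
`print(a)` → prints [67, 43, 87, 67]
`print(b)` → prints [4, 7, 3, 55]

Answer:
[67, 43, 87, 67]
[4, 7, 3, 55]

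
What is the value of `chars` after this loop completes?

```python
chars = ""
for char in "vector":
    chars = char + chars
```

Reverse 'vector'
`chars` takes the values: "" → "v" → "ev" → "cev" → "tcev" → "otcev" → "rotcev"

Answer: "rotcev"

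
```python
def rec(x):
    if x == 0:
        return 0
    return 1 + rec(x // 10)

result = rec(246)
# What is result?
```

Count of digits of 246: 3

Answer: 3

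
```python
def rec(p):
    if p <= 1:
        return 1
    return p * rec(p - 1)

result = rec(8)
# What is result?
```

rec(8) = 8 * 7 * 6 * 5 * 4 * 3 * 2 * 1 = 40320

Answer: 40320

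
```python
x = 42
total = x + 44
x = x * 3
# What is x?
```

Trace:
`x = 42` → x = 42
`total = x + 44` → total = 86
`x = x * 3` → x = 126
So x = 126

Answer: 126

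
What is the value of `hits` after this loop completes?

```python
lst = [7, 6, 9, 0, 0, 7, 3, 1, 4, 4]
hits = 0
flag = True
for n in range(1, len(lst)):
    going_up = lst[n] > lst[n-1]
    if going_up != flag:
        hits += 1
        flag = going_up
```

Count direction changes in [7, 6, 9, 0, 0, 7, 3, 1, 4, 4]
`hits` takes the values: 0 → 1 → 2 → 3 → 4 → 5 → 6 → 7

Answer: 7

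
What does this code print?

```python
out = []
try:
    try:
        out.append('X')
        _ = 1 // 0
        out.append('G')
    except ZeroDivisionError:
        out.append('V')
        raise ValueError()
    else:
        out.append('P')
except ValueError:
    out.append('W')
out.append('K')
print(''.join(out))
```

Execution trace: 'X' (inner try body) → 'V' (inner except ZeroDivisionError) → 'W' (outer except ValueError) → 'K' (after the try/except). Output: XVWK

Answer: XVWK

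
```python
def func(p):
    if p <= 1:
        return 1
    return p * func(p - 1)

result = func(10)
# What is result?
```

func(10) = 10 * 9 * 8 * 7 * 6 * 5 * 4 * 3 * 2 * 1 = 3628800

Answer: 3628800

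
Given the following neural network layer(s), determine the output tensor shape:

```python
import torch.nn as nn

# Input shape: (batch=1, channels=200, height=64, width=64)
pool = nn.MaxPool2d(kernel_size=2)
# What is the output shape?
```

Input: (1, 200, 64, 64) -> Output: (1, 200, 32, 32)

Answer: (1, 200, 32, 32)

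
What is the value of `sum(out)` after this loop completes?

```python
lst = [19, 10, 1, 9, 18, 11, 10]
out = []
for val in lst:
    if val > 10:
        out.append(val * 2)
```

Sum of doubled values > 10
`out` takes the values: [] → [38] → [38, 36] → [38, 36, 22]
So `sum(out)` = 96

Answer: 96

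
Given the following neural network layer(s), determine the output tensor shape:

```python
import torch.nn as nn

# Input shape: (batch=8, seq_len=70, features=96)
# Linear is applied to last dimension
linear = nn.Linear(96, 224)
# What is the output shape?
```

Input: (8, 70, 96) -> Output: (8, 70, 224)

Answer: (8, 70, 224)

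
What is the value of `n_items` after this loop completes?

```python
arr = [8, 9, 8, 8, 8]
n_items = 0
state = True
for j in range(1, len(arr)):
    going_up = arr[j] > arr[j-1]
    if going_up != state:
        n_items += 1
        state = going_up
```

Count direction changes in [8, 9, 8, 8, 8]
`n_items` takes the values: 0 → 1

Answer: 1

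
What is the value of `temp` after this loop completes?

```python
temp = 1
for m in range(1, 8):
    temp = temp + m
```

Start at 1, add 1 through 7
`temp` takes the values: 1 → 2 → 4 → 7 → 11 → 16 → 22 → 29

Answer: 29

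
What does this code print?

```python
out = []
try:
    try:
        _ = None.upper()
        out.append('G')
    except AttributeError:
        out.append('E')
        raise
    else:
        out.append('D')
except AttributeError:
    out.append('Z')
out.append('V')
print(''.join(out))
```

Execution trace: 'E' (inner except AttributeError) → 'Z' (outer except AttributeError) → 'V' (after the try/except). Output: EZV

Answer: EZV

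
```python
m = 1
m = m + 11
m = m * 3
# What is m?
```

Trace:
`m = 1` → m = 1
`m = m + 11` → m = 12
`m = m * 3` → m = 36
So m = 36

Answer: 36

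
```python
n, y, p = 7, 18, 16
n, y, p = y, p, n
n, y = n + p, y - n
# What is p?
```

Trace:
`n, y, p = 7, 18, 16` → n = 7; y = 18; p = 16
`n, y, p = y, p, n` → n = 18; y = 16; p = 7
`n, y = n + p, y - n` → n = 25; y = -2
So p = 7

Answer: 7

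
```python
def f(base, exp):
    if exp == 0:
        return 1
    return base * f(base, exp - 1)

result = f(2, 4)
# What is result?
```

f(2, 4) = 2 * 2 * 2 * 2 = 16

Answer: 16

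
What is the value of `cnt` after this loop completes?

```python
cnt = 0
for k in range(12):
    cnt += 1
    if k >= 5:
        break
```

Loop breaks when k reaches 5, cnt is 6
`cnt` takes the values: 0 → 1 → 2 → 3 → 4 → 5 → 6

Answer: 6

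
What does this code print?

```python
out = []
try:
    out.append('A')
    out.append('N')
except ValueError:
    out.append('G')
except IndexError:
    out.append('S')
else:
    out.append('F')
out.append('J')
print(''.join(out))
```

Execution trace: 'A' (try body) → 'N' (try body, no exception) → 'F' (else) → 'J' (after the try/except). Output: ANFJ

Answer: ANFJ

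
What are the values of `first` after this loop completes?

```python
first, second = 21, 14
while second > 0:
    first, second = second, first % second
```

GCD of 21 and 14
`first` takes the values: 21 → 14 → 7

Answer: 7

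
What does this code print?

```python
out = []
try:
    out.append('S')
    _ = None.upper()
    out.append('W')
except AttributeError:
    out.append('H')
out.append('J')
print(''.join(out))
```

Execution trace: 'S' (try body) → 'H' (except AttributeError) → 'J' (after the try/except). Output: SHJ

Answer: SHJ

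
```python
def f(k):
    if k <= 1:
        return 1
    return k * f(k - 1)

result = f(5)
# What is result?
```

f(5) = 5 * 4 * 3 * 2 * 1 = 120

Answer: 120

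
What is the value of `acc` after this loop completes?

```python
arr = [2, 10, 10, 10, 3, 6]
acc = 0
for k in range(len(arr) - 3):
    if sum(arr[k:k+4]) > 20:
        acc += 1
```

Count windows with sum > 20
`acc` takes the values: 0 → 1 → 2 → 3

Answer: 3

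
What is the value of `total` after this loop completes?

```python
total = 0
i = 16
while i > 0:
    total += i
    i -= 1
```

Sum 16 down to 1
`total` takes the values: 0 → 16 → 31 → 45 → 58 → 70 → 81 → 91 → 100 → 108 → 115 → 121 → 126 → 130 → 133 → 135 → 136

Answer: 136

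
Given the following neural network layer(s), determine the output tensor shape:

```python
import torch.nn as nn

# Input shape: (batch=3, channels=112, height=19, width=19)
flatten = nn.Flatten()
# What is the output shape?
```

Input: (3, 112, 19, 19) -> Output: (3, 40432)

Answer: (3, 40432)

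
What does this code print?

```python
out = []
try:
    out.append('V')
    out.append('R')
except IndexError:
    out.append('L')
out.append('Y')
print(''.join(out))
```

Execution trace: 'V' (try body) → 'R' (try body, no exception) → 'Y' (after the try/except). Output: VRY

Answer: VRY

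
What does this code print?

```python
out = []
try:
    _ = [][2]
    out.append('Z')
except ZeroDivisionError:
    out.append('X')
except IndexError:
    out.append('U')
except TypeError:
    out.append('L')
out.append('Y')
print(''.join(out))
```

Execution trace: 'U' (except IndexError) → 'Y' (after the try/except). Output: UY

Answer: UY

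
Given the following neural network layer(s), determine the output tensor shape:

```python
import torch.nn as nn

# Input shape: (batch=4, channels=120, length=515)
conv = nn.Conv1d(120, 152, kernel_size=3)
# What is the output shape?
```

Input: (4, 120, 515) -> Output: (4, 152, 513)

Answer: (4, 152, 513)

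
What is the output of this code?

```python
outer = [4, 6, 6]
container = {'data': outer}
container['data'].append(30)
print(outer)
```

Key concept: dict holds reference to list.
Step by step:
`outer = [4, 6, 6]` → outer = [4, 6, 6]
`container = {'data': outer}` → container = {'data': [4, 6, 6]}
`container['data'].append(30)` → outer = [4, 6, 6, 30]; container = {'data': [4, 6, 6, 30]}
`print(outer)` → prints [4, 6, 6, 30]

Answer: [4, 6, 6, 30]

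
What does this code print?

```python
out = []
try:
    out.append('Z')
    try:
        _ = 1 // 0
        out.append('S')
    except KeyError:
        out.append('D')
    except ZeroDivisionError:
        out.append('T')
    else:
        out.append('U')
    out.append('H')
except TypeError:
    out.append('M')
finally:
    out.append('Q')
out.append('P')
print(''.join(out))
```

Execution trace: 'Z' (try body) → 'T' (inner except ZeroDivisionError) → 'H' (try body, no exception) → 'Q' (finally) → 'P' (after the try/except). Output: ZTHQP

Answer: ZTHQP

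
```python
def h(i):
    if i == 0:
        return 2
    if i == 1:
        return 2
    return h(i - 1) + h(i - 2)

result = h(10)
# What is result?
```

Build up from base cases: h(0)=2, h(1)=2, h(2)=4, h(3)=6, h(4)=10, h(5)=16, h(6)=26, ..., h(10)=178

Answer: 178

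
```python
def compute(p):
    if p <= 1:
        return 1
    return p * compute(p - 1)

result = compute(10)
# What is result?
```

compute(10) = 10 * 9 * 8 * 7 * 6 * 5 * 4 * 3 * 2 * 1 = 3628800

Answer: 3628800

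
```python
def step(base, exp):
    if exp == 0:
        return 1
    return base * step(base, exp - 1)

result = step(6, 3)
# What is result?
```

step(6, 3) = 6 * 6 * 6 = 216

Answer: 216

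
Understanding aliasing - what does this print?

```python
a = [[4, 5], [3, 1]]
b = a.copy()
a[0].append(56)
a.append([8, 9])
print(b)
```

Key concept: shallow copy with nested lists.
Step by step:
`a = [[4, 5], [3, 1]]` → a = [[4, 5], [3, 1]]
`b = a.copy()` → b = [[4, 5], [3, 1]]
`a[0].append(56)` → a = [[4, 5, 56], [3, 1]]; b = [[4, 5, 56], [3, 1]]
`a.append([8, 9])` → a = [[4, 5, 56], [3, 1], [8, 9]]
`print(b)` → prints [[4, 5, 56], [3, 1]]

Answer: [[4, 5, 56], [3, 1]]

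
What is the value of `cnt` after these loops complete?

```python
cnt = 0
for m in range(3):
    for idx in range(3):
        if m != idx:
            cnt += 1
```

3² - 3 (exclude diagonal)
`cnt` takes the values: 0 → 1 → 2 → 3 → 4 → 5 → 6

Answer: 6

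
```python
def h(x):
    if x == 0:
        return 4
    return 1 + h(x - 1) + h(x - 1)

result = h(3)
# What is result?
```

h(x) = 1 + 2·h(x-1), h(0)=4. Closed form: (4+1)·2^3 - 1 = 39.

Answer: 39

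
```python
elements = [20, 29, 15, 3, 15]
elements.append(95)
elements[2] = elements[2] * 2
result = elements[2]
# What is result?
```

Trace:
`elements = [20, 29, 15, 3, 15]` → elements = [20, 29, 15, 3, 15]
`elements.append(95)` → elements = [20, 29, 15, 3, 15, 95]
`elements[2] = elements[2] * 2` → elements = [20, 29, 30, 3, 15, 95]
`result = elements[2]` → result = 30
So result = 30

Answer: 30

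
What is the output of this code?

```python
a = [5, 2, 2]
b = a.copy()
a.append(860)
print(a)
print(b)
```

Key concept: list.copy() creates independent copy.
Step by step:
`a = [5, 2, 2]` → a = [5, 2, 2]
`b = a.copy()` → b = [5, 2, 2]
`a.append(860)` → a = [5, 2, 2, 860]
`print(a)` → prints [5, 2, 2, 860]
`print(b)` → prints [5, 2, 2]

Answer:
[5, 2, 2, 860]
[5, 2, 2]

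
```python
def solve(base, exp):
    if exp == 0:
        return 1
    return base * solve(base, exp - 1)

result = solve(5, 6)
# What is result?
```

solve(5, 6) = 5 * 5 * 5 * 5 * 5 * 5 = 15625

Answer: 15625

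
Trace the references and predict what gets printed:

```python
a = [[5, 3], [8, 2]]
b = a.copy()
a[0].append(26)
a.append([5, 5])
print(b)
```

Key concept: shallow copy with nested lists.
Step by step:
`a = [[5, 3], [8, 2]]` → a = [[5, 3], [8, 2]]
`b = a.copy()` → b = [[5, 3], [8, 2]]
`a[0].append(26)` → a = [[5, 3, 26], [8, 2]]; b = [[5, 3, 26], [8, 2]]
`a.append([5, 5])` → a = [[5, 3, 26], [8, 2], [5, 5]]
`print(b)` → prints [[5, 3, 26], [8, 2]]

Answer: [[5, 3, 26], [8, 2]]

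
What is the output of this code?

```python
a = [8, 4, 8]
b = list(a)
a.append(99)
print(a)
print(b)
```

Key concept: list() constructor creates copy.
Step by step:
`a = [8, 4, 8]` → a = [8, 4, 8]
`b = list(a)` → b = [8, 4, 8]
`a.append(99)` → a = [8, 4, 8, 99]
`print(a)` → prints [8, 4, 8, 99]
`print(b)` → prints [8, 4, 8]

Answer:
[8, 4, 8, 99]
[8, 4, 8]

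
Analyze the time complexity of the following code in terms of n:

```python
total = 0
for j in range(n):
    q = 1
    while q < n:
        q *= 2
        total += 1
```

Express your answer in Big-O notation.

Each loop level contributes: n × log n. Multiplying the contributions gives O(n log n).

Answer: O(n log n)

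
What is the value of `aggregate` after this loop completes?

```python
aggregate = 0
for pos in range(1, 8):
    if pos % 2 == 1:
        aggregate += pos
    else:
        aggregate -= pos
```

Add odd, subtract even
`aggregate` takes the values: 0 → 1 → -1 → 2 → -2 → 3 → -3 → 4

Answer: 4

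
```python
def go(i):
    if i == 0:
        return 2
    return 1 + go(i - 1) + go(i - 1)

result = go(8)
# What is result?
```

go(i) = 1 + 2·go(i-1), go(0)=2. Closed form: (2+1)·2^8 - 1 = 767.

Answer: 767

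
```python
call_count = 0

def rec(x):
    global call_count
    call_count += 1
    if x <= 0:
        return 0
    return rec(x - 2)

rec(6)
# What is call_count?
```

Linear recursion stepping by 2: 4 calls from x=6 down to ≤0.

Answer: 4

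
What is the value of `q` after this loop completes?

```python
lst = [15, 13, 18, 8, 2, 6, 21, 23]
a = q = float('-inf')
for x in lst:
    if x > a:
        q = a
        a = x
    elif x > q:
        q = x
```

Second largest (with repeats) in [15, 13, 18, 8, 2, 6, 21, 23]
`q` takes the values: -inf → 13 → 15 → 18 → 21

Answer: 21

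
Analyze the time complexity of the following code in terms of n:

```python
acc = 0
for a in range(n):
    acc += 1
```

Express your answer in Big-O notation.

Each loop level contributes: n. Multiplying the contributions gives O(n).

Answer: O(n)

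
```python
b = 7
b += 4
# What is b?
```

Trace:
`b = 7` → b = 7
`b += 4` → b = 11
So b = 11

Answer: 11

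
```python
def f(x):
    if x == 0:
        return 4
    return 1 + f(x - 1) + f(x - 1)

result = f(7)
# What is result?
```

f(x) = 1 + 2·f(x-1), f(0)=4. Closed form: (4+1)·2^7 - 1 = 639.

Answer: 639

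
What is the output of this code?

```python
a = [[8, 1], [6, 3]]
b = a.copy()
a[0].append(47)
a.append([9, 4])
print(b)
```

Key concept: shallow copy with nested lists.
Step by step:
`a = [[8, 1], [6, 3]]` → a = [[8, 1], [6, 3]]
`b = a.copy()` → b = [[8, 1], [6, 3]]
`a[0].append(47)` → a = [[8, 1, 47], [6, 3]]; b = [[8, 1, 47], [6, 3]]
`a.append([9, 4])` → a = [[8, 1, 47], [6, 3], [9, 4]]
`print(b)` → prints [[8, 1, 47], [6, 3]]

Answer: [[8, 1, 47], [6, 3]]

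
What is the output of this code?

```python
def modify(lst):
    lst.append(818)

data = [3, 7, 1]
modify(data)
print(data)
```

Key concept: function modifies passed list.
Step by step:
`data = [3, 7, 1]` → data = [3, 7, 1]
`modify(data)` → data = [3, 7, 1, 818]
`print(data)` → prints [3, 7, 1, 818]

Answer: [3, 7, 1, 818]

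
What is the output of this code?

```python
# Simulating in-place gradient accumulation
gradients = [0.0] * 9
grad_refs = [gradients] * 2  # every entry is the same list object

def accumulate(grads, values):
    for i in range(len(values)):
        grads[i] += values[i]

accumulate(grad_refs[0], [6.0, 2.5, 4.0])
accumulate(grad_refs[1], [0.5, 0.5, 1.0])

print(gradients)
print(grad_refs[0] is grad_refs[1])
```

Key concept: gradient accumulation aliasing.
Step by step:
`gradients = [0.0] * 9` → gradients = [0.0, 0.0, 0.0, 0.0, 0.0, 0.0, 0.0, 0.0, 0.0]
`grad_refs = [gradients] * 2` → grad_refs = [[0.0, 0.0, 0.0, 0.0, 0.0, 0.0, 0.0, 0.0, 0.0], [0.0, 0.0, 0.0, 0.0, 0.0, 0.0, 0.0, 0.0, 0.0]]
`accumulate(grad_refs[0], [6.0, 2.5, 4.0])` → gradients = [6.0, 2.5, 4.0, 0.0, 0.0, 0.0, 0.0, 0.0, 0.0]; grad_refs = [[6.0, 2.5, 4.0, 0.0, 0.0, 0.0, 0.0, 0.0, 0.0], [6.0, 2.5, 4.0, 0.0, 0.0, 0.0, 0.0, 0.0, 0.0]]
`accumulate(grad_refs[1], [0.5, 0.5, 1.0])` → gradients = [6.5, 3.0, 5.0, 0.0, 0.0, 0.0, 0.0, 0.0, 0.0]; grad_refs = [[6.5, 3.0, 5.0, 0.0, 0.0, 0.0, 0.0, 0.0, 0.0], [6.5, 3.0, 5.0, 0.0, 0.0, 0.0, 0.0, 0.0, 0.0]]
`print(gradients)` → prints [6.5, 3.0, 5.0, 0.0, 0.0, 0.0, 0.0, 0.0, 0.0]
`print(grad_refs[0] is grad_refs[1])` → prints True

Answer:
[6.5, 3.0, 5.0, 0.0, 0.0, 0.0, 0.0, 0.0, 0.0]
True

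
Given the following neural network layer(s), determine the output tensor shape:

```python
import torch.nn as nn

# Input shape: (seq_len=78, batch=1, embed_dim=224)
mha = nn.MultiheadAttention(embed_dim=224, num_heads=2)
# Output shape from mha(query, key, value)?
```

Input: (78, 1, 224) -> Output: (78, 1, 224)

Answer: (78, 1, 224)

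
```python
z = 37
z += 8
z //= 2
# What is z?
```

Trace:
`z = 37` → z = 37
`z += 8` → z = 45
`z //= 2` → z = 22
So z = 22

Answer: 22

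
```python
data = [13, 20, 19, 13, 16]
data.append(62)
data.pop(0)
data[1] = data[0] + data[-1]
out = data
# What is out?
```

Trace:
`data = [13, 20, 19, 13, 16]` → data = [13, 20, 19, 13, 16]
`data.append(62)` → data = [13, 20, 19, 13, 16, 62]
`data.pop(0)` → data = [20, 19, 13, 16, 62]
`data[1] = data[0] + data[-1]` → data = [20, 82, 13, 16, 62]
`out = data` → out = [20, 82, 13, 16, 62]
So out = [20, 82, 13, 16, 62]

Answer: [20, 82, 13, 16, 62]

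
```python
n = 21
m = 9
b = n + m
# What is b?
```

Trace:
`n = 21` → n = 21
`m = 9` → m = 9
`b = n + m` → b = 30
So b = 30

Answer: 30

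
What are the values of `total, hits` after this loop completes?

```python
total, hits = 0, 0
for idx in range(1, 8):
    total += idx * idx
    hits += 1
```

Sum of squares and count
`total, hits` takes the values: (0, 0) → (1, 0) → (1, 1) → (5, 1) → (5, 2) → (14, 2) → (14, 3) → (30, 3) → (30, 4) → (55, 4) → (55, 5) → (91, 5) → (91, 6) → (140, 6) → (140, 7)

Answer: 140, 7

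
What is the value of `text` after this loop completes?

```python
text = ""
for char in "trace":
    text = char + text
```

Reverse 'trace'
`text` takes the values: "" → "t" → "rt" → "art" → "cart" → "ecart"

Answer: "ecart"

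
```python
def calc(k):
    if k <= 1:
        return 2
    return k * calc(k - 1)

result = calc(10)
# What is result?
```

calc(10) = 10 * 9 * 8 * 7 * 6 * 5 * 4 * 3 * 2 * 2 = 7257600

Answer: 7257600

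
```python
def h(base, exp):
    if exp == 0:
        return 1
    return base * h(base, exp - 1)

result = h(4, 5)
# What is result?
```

h(4, 5) = 4 * 4 * 4 * 4 * 4 = 1024

Answer: 1024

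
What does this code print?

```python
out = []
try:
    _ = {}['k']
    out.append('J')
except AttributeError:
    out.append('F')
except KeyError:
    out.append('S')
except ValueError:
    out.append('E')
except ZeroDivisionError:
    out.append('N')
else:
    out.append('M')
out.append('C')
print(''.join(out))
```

Execution trace: 'S' (except KeyError) → 'C' (after the try/except). Output: SC

Answer: SC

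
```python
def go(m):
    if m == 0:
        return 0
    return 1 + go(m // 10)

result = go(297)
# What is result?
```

Count of digits of 297: 3

Answer: 3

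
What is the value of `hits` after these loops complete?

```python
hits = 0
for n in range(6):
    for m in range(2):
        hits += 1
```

6 * 2 = 12
`hits` takes the values: 0 → 1 → 2 → 3 → 4 → 5 → 6 → 7 → 8 → 9 → 10 → 11 → 12

Answer: 12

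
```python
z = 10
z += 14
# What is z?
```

Trace:
`z = 10` → z = 10
`z += 14` → z = 24
So z = 24

Answer: 24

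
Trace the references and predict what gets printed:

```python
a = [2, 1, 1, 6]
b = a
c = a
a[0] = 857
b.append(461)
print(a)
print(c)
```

Key concept: multiple aliases.
Step by step:
`a = [2, 1, 1, 6]` → a = [2, 1, 1, 6]
`b = a` → b = [2, 1, 1, 6] (same object as a)
`c = a` → c = [2, 1, 1, 6] (same object as a, b)
`a[0] = 857` → a = [857, 1, 1, 6] (same object as b, c); b = [857, 1, 1, 6] (same object as a, c); c = [857, 1, 1, 6] (same object as a, b)
`b.append(461)` → a = [857, 1, 1, 6, 461] (same object as b, c); b = [857, 1, 1, 6, 461] (same object as a, c); c = [857, 1, 1, 6, 461] (same object as a, b)
`print(a)` → prints [857, 1, 1, 6, 461]
`print(c)` → prints [857, 1, 1, 6, 461]

Answer:
[857, 1, 1, 6, 461]
[857, 1, 1, 6, 461]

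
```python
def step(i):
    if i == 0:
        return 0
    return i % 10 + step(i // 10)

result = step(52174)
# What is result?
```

Sum of digits of 52174: 4 + 7 + 1 + 2 + 5 = 19

Answer: 19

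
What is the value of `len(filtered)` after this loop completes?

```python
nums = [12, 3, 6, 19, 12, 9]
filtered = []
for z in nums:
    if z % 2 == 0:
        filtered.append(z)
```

Count even numbers in [12, 3, 6, 19, 12, 9]
`filtered` takes the values: [] → [12] → [12, 6] → [12, 6, 12]
So `len(filtered)` = 3

Answer: 3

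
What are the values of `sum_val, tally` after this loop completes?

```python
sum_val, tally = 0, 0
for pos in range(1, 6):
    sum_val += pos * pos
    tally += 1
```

Sum of squares and count
`sum_val, tally` takes the values: (0, 0) → (1, 0) → (1, 1) → (5, 1) → (5, 2) → (14, 2) → (14, 3) → (30, 3) → (30, 4) → (55, 4) → (55, 5)

Answer: 55, 5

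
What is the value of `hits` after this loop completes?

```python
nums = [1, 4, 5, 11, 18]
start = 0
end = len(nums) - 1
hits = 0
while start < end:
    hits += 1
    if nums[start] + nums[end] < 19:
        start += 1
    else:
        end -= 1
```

Steps to find pair summing to 19
`hits` takes the values: 0 → 1 → 2 → 3 → 4

Answer: 4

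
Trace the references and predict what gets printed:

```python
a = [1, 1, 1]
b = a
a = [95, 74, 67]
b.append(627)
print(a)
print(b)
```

Key concept: rebinding vs mutation: a is rebound to a new list, b still points at the original.
Step by step:
`a = [1, 1, 1]` → a = [1, 1, 1]
`b = a` → b = [1, 1, 1] (same object as a)
`a = [95, 74, 67]` → a = [95, 74, 67]
`b.append(627)` → b = [1, 1, 1, 627]
`print(a)` → prints [95, 74, 67]
`print(b)` → prints [1, 1, 1, 627]

Answer:
[95, 74, 67]
[1, 1, 1, 627]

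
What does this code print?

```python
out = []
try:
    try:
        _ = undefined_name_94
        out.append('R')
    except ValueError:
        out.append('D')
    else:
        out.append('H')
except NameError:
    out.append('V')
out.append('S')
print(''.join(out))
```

Execution trace: 'V' (outer except NameError) → 'S' (after the try/except). Output: VS

Answer: VS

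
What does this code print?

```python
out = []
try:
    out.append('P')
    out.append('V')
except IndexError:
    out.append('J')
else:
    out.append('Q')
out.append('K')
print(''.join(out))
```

Execution trace: 'P' (try body) → 'V' (try body, no exception) → 'Q' (else) → 'K' (after the try/except). Output: PVQK

Answer: PVQK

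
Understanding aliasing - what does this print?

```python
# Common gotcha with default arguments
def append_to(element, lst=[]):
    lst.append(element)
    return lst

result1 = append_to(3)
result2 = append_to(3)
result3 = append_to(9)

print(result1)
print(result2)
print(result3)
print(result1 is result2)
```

Key concept: mutable default argument gotcha.
Step by step:
`result1 = append_to(3)` → result1 = [3]
`result2 = append_to(3)` → result1 = [3, 3] (same object as result2); result2 = [3, 3] (same object as result1)
`result3 = append_to(9)` → result1 = [3, 3, 9] (same object as result2, result3); result2 = [3, 3, 9] (same object as result1, result3); result3 = [3, 3, 9] (same object as result1, result2)
`print(result1)` → prints [3, 3, 9]
`print(result2)` → prints [3, 3, 9]
`print(result3)` → prints [3, 3, 9]
`print(result1 is result2)` → prints True

Answer:
[3, 3, 9]
[3, 3, 9]
[3, 3, 9]
True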